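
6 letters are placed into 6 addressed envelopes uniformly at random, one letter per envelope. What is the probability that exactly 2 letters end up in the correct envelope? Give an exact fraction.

Choose which 2 of the 6 are fixed: C(6,2) = 15 ways.
The remaining 4 must have no fixed point: D(4) = 9.
P = 15·9/720 = 3/16.

3/16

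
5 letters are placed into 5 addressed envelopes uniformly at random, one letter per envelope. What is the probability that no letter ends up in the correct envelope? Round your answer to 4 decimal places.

0.3667

This is the derangement probability: permutations of 5 with no fixed point.
D(5) = 5! · (1 − 1/1! + 1/2! − ··· + (−1)^5/5!) = 44.
P = 44/120 = 11/30 ≈ 0.3667.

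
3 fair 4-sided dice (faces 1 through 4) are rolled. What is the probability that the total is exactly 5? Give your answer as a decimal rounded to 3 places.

There are 4^3 = 64 equally likely outcomes.
The number of ordered 3-tuples from {1,…,4} summing to 5 is 6.
P(sum = 5) = 6/64 = 3/32 ≈ 0.094.

0.094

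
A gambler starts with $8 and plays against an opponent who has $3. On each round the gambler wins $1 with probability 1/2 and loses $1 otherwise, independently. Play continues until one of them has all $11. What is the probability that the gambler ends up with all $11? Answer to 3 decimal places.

With a fair step, P(i) = ½P(i−1) + ½P(i+1) with P(0)=0, P(11)=1 has the linear solution P(i) = i/11.
P(8) = 8/11 ≈ 0.727.

0.727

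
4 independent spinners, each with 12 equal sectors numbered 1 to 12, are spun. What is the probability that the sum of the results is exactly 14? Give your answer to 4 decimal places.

There are 12^4 = 20736 equally likely outcomes.
The number of ordered 4-tuples from {1,…,12} summing to 14 is 286.
P(sum = 14) = 286/20736 = 143/10368 ≈ 0.0138.

0.0138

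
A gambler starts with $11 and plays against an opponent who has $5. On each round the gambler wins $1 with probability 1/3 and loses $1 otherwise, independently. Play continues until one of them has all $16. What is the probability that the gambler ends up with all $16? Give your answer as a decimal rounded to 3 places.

0.031

Let r = q/p = (2/3)/(1/3) = 2. The recurrence P(i) = p·P(i+1) + q·P(i−1) with P(0)=0, P(16)=1 gives P(i) = (1 − r^i)/(1 − r^16).
P(11) = (1 − (2)^11) / (1 − (2)^16) = 2047/65535 ≈ 0.031.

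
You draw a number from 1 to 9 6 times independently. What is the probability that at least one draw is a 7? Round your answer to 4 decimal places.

P(no draw is a 7) = (8/9)^6 ≈ 0.4933.
P(at least one) = 1 − 0.4933 = 0.5067.

0.5067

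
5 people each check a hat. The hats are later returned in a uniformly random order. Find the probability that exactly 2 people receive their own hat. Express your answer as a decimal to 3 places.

Choose which 2 of the 5 are fixed: C(5,2) = 10 ways.
The remaining 3 must have no fixed point: D(3) = 2.
P = 10·2/120 = 1/6 ≈ 0.167.

0.167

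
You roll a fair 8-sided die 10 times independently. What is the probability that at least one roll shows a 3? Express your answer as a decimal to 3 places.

0.737

P(no roll shows a 3) = (7/8)^10 ≈ 0.263.
P(at least one) = 1 − 0.263 = 0.737.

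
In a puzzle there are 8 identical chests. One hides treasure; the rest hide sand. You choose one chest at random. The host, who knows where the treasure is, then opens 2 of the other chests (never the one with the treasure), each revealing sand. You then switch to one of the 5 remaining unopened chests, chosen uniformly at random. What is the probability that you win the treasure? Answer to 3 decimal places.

Your original chest holds the treasure with probability 1/8, so the other 7 collectively hold it with probability 7/8.
The host can always find 2 empty chests to open, so the reveals don't change that 7/8; it is now spread over the 5 remaining unopened chests.
P(win by switching) = (7/8) · (1/5) = 7/40 ≈ 0.175.

0.175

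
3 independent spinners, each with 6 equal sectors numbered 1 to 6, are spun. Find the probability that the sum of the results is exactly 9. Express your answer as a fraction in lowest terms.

25/216

There are 6^3 = 216 equally likely outcomes.
The number of ordered 3-tuples from {1,…,6} summing to 9 is 25.
P(sum = 9) = 25/216.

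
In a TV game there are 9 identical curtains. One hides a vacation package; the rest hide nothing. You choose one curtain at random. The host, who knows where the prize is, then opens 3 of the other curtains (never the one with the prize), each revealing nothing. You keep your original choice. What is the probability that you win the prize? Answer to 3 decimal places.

The host can always open 3 empty curtains regardless of your choice, so the reveals give no information about your original curtain.
P(win by staying) = 1/9 ≈ 0.111.

0.111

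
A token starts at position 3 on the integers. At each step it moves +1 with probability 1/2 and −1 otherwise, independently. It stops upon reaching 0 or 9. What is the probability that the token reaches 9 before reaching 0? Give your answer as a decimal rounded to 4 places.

0.3333

With a fair step, P(i) = ½P(i−1) + ½P(i+1) with P(0)=0, P(9)=1 has the linear solution P(i) = i/9.
P(3) = 3/9 = 1/3 ≈ 0.3333.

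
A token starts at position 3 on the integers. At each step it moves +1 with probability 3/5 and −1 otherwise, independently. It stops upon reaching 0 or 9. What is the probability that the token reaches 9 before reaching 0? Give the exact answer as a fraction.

Let r = q/p = (2/5)/(3/5) = 2/3. The recurrence P(i) = p·P(i+1) + q·P(i−1) with P(0)=0, P(9)=1 gives P(i) = (1 − r^i)/(1 − r^9).
P(3) = (1 − (2/3)^3) / (1 − (2/3)^9) = 729/1009.

729/1009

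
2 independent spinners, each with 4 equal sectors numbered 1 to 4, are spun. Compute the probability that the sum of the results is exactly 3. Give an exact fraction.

There are 4^2 = 16 equally likely outcomes.
The number of ordered 2-tuples from {1,…,4} summing to 3 is 2.
P(sum = 3) = 2/16 = 1/8.

1/8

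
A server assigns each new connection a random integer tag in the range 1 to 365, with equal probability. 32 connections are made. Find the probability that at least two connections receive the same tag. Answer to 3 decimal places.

It's easier to compute the probability that all 32 are distinct.
P(all distinct) = 365/365 · 364/365 · ··· · 334/365 ≈ 0.247.
So the probability of at least one match is 1 − 0.247 = 0.753.

0.753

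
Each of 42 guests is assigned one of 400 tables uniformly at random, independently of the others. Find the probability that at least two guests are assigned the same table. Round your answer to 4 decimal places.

It's easier to compute the probability that all 42 are distinct.
P(all distinct) = 400/400 · 399/400 · ··· · 359/400 ≈ 0.1074.
So the probability of at least one match is 1 − 0.1074 = 0.8926.

0.8926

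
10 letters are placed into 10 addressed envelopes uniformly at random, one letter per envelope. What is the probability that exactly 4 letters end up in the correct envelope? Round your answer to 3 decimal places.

0.015

Choose which 4 of the 10 are fixed: C(10,4) = 210 ways.
The remaining 6 must have no fixed point: D(6) = 265.
P = 210·265/3628800 = 53/3456 ≈ 0.015.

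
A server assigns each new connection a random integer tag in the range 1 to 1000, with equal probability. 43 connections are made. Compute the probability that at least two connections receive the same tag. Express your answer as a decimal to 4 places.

0.5999

It's easier to compute the probability that all 43 are distinct.
P(all distinct) = 1000/1000 · 999/1000 · ··· · 958/1000 ≈ 0.4001.
So the probability of at least one match is 1 − 0.4001 = 0.5999.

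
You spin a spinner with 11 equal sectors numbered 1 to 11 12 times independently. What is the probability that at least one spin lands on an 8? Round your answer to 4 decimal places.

0.6814

P(no spin lands on an 8) = (10/11)^12 ≈ 0.3186.
P(at least one) = 1 − 0.3186 = 0.6814.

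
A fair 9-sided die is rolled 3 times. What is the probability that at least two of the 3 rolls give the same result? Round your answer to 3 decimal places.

0.309

P(all 3 different) = 9/9 · 8/9 · ··· · 7/9 ≈ 0.691.
P(at least two equal) = 1 − 0.691 = 0.309.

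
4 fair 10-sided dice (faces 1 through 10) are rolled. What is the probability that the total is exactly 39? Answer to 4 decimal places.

There are 10^4 = 10000 equally likely outcomes.
The number of ordered 4-tuples from {1,…,10} summing to 39 is 4.
P(sum = 39) = 4/10000 = 1/2500 ≈ 0.0004.

0.0004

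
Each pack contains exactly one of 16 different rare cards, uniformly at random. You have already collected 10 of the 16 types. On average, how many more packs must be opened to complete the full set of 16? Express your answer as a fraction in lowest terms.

Starting from 10 distinct types, each trial gives a new one with probability (16−i)/16 when i types are held, so the wait for the next new type is 16/(16−i).
E = 16/6 + 16/5 + 16/4 + 16/3 + 16/2 + 16/1 = 196/5.

196/5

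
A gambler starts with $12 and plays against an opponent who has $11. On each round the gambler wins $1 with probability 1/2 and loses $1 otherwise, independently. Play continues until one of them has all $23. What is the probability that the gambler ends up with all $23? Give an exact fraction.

12/23

With a fair step, P(i) = ½P(i−1) + ½P(i+1) with P(0)=0, P(23)=1 has the linear solution P(i) = i/23.
P(12) = 12/23.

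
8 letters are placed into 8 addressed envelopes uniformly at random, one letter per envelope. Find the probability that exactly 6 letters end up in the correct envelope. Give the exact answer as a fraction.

1/1440

Choose which 6 of the 8 are fixed: C(8,6) = 28 ways.
The remaining 2 must have no fixed point: D(2) = 1.
P = 28·1/40320 = 1/1440.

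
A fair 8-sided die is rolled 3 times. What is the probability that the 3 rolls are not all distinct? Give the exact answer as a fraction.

P(all 3 different) = 8/8 · 7/8 · ··· · 6/8 = 21/32.
P(at least two equal) = 1 − 21/32 = 11/32.

11/32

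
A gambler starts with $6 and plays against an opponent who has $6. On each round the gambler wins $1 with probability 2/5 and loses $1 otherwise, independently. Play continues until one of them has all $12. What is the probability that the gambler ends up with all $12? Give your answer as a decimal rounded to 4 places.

Let r = q/p = (3/5)/(2/5) = 3/2. The recurrence P(i) = p·P(i+1) + q·P(i−1) with P(0)=0, P(12)=1 gives P(i) = (1 − r^i)/(1 − r^12).
P(6) = (1 − (3/2)^6) / (1 − (3/2)^12) = 64/793 ≈ 0.0807.

0.0807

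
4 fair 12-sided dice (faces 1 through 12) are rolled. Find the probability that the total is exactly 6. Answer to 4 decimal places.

There are 12^4 = 20736 equally likely outcomes.
The number of ordered 4-tuples from {1,…,12} summing to 6 is 10.
P(sum = 6) = 10/20736 = 5/10368 ≈ 0.0005.

0.0005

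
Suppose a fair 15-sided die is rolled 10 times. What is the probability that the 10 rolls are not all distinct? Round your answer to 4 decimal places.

P(all 10 different) = 15/15 · 14/15 · ··· · 6/15 ≈ 0.0189.
P(at least two equal) = 1 − 0.0189 = 0.9811.

0.9811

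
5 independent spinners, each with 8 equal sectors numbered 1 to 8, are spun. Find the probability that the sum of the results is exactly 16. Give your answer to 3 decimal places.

There are 8^5 = 32768 equally likely outcomes.
The number of ordered 5-tuples from {1,…,8} summing to 16 is 1190.
P(sum = 16) = 1190/32768 = 595/16384 ≈ 0.036.

0.036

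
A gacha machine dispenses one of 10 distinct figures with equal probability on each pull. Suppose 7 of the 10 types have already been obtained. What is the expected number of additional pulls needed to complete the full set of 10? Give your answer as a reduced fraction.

Starting from 7 distinct types, each trial gives a new one with probability (10−i)/10 when i types are held, so the wait for the next new type is 10/(10−i).
E = 10/3 + 10/2 + 10/1 = 55/3.

55/3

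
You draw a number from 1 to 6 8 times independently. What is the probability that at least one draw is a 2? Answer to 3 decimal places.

P(no draw is a 2) = (5/6)^8 ≈ 0.233.
P(at least one) = 1 − 0.233 = 0.767.

0.767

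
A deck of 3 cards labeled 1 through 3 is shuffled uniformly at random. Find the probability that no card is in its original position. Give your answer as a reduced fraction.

1/3

This is the derangement probability: permutations of 3 with no fixed point.
D(3) = 3! · (1 − 1/1! + 1/2! − ··· + (−1)^3/3!) = 2.
P = 2/6 = 1/3.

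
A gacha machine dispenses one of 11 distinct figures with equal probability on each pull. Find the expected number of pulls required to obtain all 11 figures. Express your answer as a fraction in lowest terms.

83711/2520

After i distinct types are collected, each trial gives a new one with probability (11−i)/11, so the expected wait for the next new type is 11/(11−i).
E = 11/11 + 11/10 + 11/9 + 11/8 + 11/7 + 11/6 + 11/5 + 11/4 + 11/3 + 11/2 + 11/1 = 83711/2520.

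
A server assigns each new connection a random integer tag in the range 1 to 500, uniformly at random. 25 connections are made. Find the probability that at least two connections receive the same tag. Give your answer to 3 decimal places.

0.457

It's easier to compute the probability that all 25 are distinct.
P(all distinct) = 500/500 · 499/500 · ··· · 476/500 ≈ 0.543.
So the probability of at least one match is 1 − 0.543 = 0.457.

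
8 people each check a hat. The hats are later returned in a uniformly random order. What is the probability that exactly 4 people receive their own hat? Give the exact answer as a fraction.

1/64

Choose which 4 of the 8 are fixed: C(8,4) = 70 ways.
The remaining 4 must have no fixed point: D(4) = 9.
P = 70·9/40320 = 1/64.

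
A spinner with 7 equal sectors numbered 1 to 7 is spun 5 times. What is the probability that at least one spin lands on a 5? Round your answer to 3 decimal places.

P(no spin lands on a 5) = (6/7)^5 ≈ 0.463.
P(at least one) = 1 − 0.463 = 0.537.

0.537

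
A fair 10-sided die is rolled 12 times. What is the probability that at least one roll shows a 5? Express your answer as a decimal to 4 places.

P(no roll shows a 5) = (9/10)^12 ≈ 0.2824.
P(at least one) = 1 − 0.2824 = 0.7176.

0.7176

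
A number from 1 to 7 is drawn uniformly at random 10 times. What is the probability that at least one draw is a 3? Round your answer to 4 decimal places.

0.7859

P(no draw is a 3) = (6/7)^10 ≈ 0.2141.
P(at least one) = 1 − 0.2141 = 0.7859.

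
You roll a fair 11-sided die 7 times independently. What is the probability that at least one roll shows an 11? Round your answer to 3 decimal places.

P(no roll shows an 11) = (10/11)^7 ≈ 0.513.
P(at least one) = 1 − 0.513 = 0.487.

0.487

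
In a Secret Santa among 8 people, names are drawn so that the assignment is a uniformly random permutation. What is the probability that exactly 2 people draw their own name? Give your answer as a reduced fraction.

53/288

Choose which 2 of the 8 are fixed: C(8,2) = 28 ways.
The remaining 6 must have no fixed point: D(6) = 265.
P = 28·265/40320 = 53/288.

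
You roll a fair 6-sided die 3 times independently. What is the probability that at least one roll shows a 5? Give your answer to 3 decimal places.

0.421

P(no roll shows a 5) = (5/6)^3 ≈ 0.579.
P(at least one) = 1 − 0.579 = 0.421.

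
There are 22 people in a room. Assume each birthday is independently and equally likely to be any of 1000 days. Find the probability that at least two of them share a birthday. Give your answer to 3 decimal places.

It's easier to compute the probability that all 22 are distinct.
P(all distinct) = 1000/1000 · 999/1000 · ··· · 979/1000 ≈ 0.792.
So the probability of at least one match is 1 − 0.792 = 0.208.

0.208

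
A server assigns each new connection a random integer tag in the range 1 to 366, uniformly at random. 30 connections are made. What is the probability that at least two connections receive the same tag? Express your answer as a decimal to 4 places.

0.7053

It's easier to compute the probability that all 30 are distinct.
P(all distinct) = 366/366 · 365/366 · ··· · 337/366 ≈ 0.2947.
So the probability of at least one match is 1 − 0.2947 = 0.7053.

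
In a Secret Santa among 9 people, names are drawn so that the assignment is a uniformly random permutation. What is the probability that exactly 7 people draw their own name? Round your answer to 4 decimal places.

Choose which 7 of the 9 are fixed: C(9,7) = 36 ways.
The remaining 2 must have no fixed point: D(2) = 1.
P = 36·1/362880 = 1/10080 ≈ 0.0001.

0.0001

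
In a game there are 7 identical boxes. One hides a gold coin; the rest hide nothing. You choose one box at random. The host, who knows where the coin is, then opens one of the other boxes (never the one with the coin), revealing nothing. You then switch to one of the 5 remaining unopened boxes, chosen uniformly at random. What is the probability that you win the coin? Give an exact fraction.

Your original box holds the coin with probability 1/7, so the other 6 collectively hold it with probability 6/7.
The host can always find an empty box to open, so this doesn't change that 6/7; it is now spread over the 5 remaining unopened boxes.
P(win by switching) = (6/7) · (1/5) = 6/35.

6/35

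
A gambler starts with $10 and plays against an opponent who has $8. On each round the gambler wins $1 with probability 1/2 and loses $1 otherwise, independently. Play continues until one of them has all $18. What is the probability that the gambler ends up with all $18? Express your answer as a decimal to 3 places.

With a fair step, P(i) = ½P(i−1) + ½P(i+1) with P(0)=0, P(18)=1 has the linear solution P(i) = i/18.
P(10) = 10/18 = 5/9 ≈ 0.556.

0.556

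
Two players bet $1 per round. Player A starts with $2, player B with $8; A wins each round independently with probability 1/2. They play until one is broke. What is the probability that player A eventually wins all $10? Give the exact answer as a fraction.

With a fair step, P(i) = ½P(i−1) + ½P(i+1) with P(0)=0, P(10)=1 has the linear solution P(i) = i/10.
P(2) = 2/10 = 1/5.

1/5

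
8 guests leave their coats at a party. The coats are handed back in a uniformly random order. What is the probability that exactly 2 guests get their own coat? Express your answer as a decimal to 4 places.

Choose which 2 of the 8 are fixed: C(8,2) = 28 ways.
The remaining 6 must have no fixed point: D(6) = 265.
P = 28·265/40320 = 53/288 ≈ 0.1840.

0.1840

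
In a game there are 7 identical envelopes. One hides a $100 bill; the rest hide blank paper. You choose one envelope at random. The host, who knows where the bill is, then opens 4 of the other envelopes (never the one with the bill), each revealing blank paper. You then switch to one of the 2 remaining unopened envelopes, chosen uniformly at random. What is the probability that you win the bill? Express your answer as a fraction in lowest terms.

Your original envelope holds the bill with probability 1/7, so the other 6 collectively hold it with probability 6/7.
The host can always find 4 empty envelopes to open, so the reveals don't change that 6/7; it is now spread over the 2 remaining unopened envelopes.
P(win by switching) = (6/7) · (1/2) = 3/7.

3/7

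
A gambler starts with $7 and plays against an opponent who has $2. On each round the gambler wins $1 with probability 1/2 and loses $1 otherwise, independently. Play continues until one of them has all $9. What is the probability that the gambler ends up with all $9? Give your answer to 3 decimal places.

0.778

With a fair step, P(i) = ½P(i−1) + ½P(i+1) with P(0)=0, P(9)=1 has the linear solution P(i) = i/9.
P(7) = 7/9 ≈ 0.778.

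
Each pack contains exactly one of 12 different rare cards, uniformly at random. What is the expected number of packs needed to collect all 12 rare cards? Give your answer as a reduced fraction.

86021/2310

After i distinct types are collected, each trial gives a new one with probability (12−i)/12, so the expected wait for the next new type is 12/(12−i).
E = 12/12 + 12/11 + 12/10 + 12/9 + 12/8 + 12/7 + 12/6 + 12/5 + 12/4 + 12/3 + 12/2 + 12/1 = 86021/2310.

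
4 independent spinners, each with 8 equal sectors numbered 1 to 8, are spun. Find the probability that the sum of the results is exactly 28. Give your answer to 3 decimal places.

There are 8^4 = 4096 equally likely outcomes.
The number of ordered 4-tuples from {1,…,8} summing to 28 is 35.
P(sum = 28) = 35/4096 ≈ 0.009.

0.009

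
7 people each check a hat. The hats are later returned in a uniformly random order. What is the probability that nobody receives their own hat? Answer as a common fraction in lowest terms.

103/280

This is the derangement probability: permutations of 7 with no fixed point.
D(7) = 7! · (1 − 1/1! + 1/2! − ··· + (−1)^7/7!) = 1854.
P = 1854/5040 = 103/280.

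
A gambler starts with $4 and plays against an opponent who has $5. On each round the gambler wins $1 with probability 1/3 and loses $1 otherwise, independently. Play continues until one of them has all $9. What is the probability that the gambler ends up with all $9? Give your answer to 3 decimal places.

Let r = q/p = (2/3)/(1/3) = 2. The recurrence P(i) = p·P(i+1) + q·P(i−1) with P(0)=0, P(9)=1 gives P(i) = (1 − r^i)/(1 − r^9).
P(4) = (1 − (2)^4) / (1 − (2)^9) = 15/511 ≈ 0.029.

0.029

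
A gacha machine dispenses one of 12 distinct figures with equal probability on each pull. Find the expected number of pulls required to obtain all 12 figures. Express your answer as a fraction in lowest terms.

86021/2310

After i distinct types are collected, each trial gives a new one with probability (12−i)/12, so the expected wait for the next new type is 12/(12−i).
E = 12/12 + 12/11 + 12/10 + 12/9 + 12/8 + 12/7 + 12/6 + 12/5 + 12/4 + 12/3 + 12/2 + 12/1 = 86021/2310.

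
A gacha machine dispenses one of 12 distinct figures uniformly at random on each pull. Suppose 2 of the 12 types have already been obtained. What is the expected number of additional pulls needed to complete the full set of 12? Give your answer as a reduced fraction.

7381/210

Starting from 2 distinct types, each trial gives a new one with probability (12−i)/12 when i types are held, so the wait for the next new type is 12/(12−i).
E = 12/10 + 12/9 + 12/8 + 12/7 + 12/6 + 12/5 + 12/4 + 12/3 + 12/2 + 12/1 = 7381/210.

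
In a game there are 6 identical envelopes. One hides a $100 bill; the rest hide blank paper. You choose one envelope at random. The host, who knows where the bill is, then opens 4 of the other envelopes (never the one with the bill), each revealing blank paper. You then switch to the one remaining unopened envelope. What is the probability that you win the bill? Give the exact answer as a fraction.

Your original envelope holds the bill with probability 1/6, so the other 5 collectively hold it with probability 5/6.
The host can always find 4 empty envelopes to open, so the reveals don't change that 5/6; it is now spread over the 1 remaining unopened envelope.
P(win by switching) = (5/6) · (1/1) = 5/6.

5/6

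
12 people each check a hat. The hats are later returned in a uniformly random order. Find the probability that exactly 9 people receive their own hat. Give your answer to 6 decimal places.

Choose which 9 of the 12 are fixed: C(12,9) = 220 ways.
The remaining 3 must have no fixed point: D(3) = 2.
P = 220·2/479001600 = 1/1088640 ≈ 0.000001.

0.000001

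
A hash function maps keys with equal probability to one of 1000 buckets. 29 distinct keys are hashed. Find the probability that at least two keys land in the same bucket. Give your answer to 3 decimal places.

0.336

It's easier to compute the probability that all 29 are distinct.
P(all distinct) = 1000/1000 · 999/1000 · ··· · 972/1000 ≈ 0.664.
So the probability of at least one match is 1 − 0.664 = 0.336.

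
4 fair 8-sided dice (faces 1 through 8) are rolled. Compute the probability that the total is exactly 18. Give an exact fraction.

There are 8^4 = 4096 equally likely outcomes.
The number of ordered 4-tuples from {1,…,8} summing to 18 is 344.
P(sum = 18) = 344/4096 = 43/512.

43/512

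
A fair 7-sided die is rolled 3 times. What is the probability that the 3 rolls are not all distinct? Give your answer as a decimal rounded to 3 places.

0.388

P(all 3 different) = 7/7 · 6/7 · ··· · 5/7 ≈ 0.612.
P(at least two equal) = 1 − 0.612 = 0.388.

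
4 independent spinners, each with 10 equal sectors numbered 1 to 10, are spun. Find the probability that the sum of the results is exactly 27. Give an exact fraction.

6/125

There are 10^4 = 10000 equally likely outcomes.
The number of ordered 4-tuples from {1,…,10} summing to 27 is 480.
P(sum = 27) = 480/10000 = 6/125.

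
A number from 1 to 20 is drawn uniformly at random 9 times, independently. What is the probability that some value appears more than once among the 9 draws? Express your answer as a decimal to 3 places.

0.881

P(all 9 different) = 20/20 · 19/20 · ··· · 12/20 ≈ 0.119.
P(at least two equal) = 1 − 0.119 = 0.881.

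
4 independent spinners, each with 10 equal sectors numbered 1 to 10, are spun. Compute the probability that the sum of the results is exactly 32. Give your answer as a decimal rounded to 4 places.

0.0165

There are 10^4 = 10000 equally likely outcomes.
The number of ordered 4-tuples from {1,…,10} summing to 32 is 165.
P(sum = 32) = 165/10000 = 33/2000 ≈ 0.0165.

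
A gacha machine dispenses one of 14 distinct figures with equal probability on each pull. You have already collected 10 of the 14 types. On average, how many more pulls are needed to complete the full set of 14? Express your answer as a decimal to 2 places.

Starting from 10 distinct types, each trial gives a new one with probability (14−i)/14 when i types are held, so the wait for the next new type is 14/(14−i).
E = 14/4 + 14/3 + 14/2 + 14/1 = 175/6 ≈ 29.17.

29.17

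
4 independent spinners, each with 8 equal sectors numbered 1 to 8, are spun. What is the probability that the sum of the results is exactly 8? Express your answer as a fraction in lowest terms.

35/4096

There are 8^4 = 4096 equally likely outcomes.
The number of ordered 4-tuples from {1,…,8} summing to 8 is 35.
P(sum = 8) = 35/4096.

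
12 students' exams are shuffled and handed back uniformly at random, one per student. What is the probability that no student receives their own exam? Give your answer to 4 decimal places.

0.3679

This is the derangement probability: permutations of 12 with no fixed point.
D(12) = 12! · (1 − 1/1! + 1/2! − ··· + (−1)^12/12!) = 176214841.
P = 176214841/479001600 = 16019531/43545600 ≈ 0.3679.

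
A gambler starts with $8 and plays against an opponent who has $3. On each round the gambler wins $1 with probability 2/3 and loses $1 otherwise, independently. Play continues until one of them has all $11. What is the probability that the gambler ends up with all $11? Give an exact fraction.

2040/2047

Let r = q/p = (1/3)/(2/3) = 1/2. The recurrence P(i) = p·P(i+1) + q·P(i−1) with P(0)=0, P(11)=1 gives P(i) = (1 − r^i)/(1 − r^11).
P(8) = (1 − (1/2)^8) / (1 − (1/2)^11) = 2040/2047.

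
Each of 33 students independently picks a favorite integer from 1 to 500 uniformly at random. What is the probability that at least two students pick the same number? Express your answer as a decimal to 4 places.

It's easier to compute the probability that all 33 are distinct.
P(all distinct) = 500/500 · 499/500 · ··· · 468/500 ≈ 0.3397.
So the probability of at least one match is 1 − 0.3397 = 0.6603.

0.6603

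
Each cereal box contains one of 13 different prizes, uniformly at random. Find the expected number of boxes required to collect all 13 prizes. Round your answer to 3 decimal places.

41.342

After i distinct types are collected, each trial gives a new one with probability (13−i)/13, so the expected wait for the next new type is 13/(13−i).
E = 13/13 + 13/12 + 13/11 + 13/10 + 13/9 + 13/8 + 13/7 + 13/6 + 13/5 + 13/4 + 13/3 + 13/2 + 13/1 = 1145993/27720 ≈ 41.342.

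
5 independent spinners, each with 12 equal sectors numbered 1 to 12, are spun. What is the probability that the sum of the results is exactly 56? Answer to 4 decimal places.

0.0003

There are 12^5 = 248832 equally likely outcomes.
The number of ordered 5-tuples from {1,…,12} summing to 56 is 70.
P(sum = 56) = 70/248832 = 35/124416 ≈ 0.0003.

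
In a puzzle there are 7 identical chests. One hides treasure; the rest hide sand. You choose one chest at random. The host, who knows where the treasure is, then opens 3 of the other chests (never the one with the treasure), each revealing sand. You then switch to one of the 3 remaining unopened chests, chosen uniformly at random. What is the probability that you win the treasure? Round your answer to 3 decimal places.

0.286

Your original chest holds the treasure with probability 1/7, so the other 6 collectively hold it with probability 6/7.
The host can always find 3 empty chests to open, so the reveals don't change that 6/7; it is now spread over the 3 remaining unopened chests.
P(win by switching) = (6/7) · (1/3) = 2/7 ≈ 0.286.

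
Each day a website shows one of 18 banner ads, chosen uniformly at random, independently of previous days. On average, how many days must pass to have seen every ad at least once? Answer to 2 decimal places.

After i distinct types are collected, each trial gives a new one with probability (18−i)/18, so the expected wait for the next new type is 18/(18−i).
E = 18/18 + 18/17 + 18/16 + 18/15 + 18/14 + 18/13 + 18/12 + 18/11 + 18/10 + 18/9 + 18/8 + 18/7 + 18/6 + 18/5 + 18/4 + 18/3 + 18/2 + 18/1 = 42822903/680680 ≈ 62.91.

62.91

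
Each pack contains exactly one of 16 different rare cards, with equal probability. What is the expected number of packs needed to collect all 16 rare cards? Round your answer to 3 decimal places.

54.092

After i distinct types are collected, each trial gives a new one with probability (16−i)/16, so the expected wait for the next new type is 16/(16−i).
E = 16/16 + 16/15 + 16/14 + 16/13 + 16/12 + 16/11 + 16/10 + 16/9 + 16/8 + 16/7 + 16/6 + 16/5 + 16/4 + 16/3 + 16/2 + 16/1 = 2436559/45045 ≈ 54.092.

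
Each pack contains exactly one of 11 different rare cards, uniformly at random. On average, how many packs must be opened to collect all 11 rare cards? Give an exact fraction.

After i distinct types are collected, each trial gives a new one with probability (11−i)/11, so the expected wait for the next new type is 11/(11−i).
E = 11/11 + 11/10 + 11/9 + 11/8 + 11/7 + 11/6 + 11/5 + 11/4 + 11/3 + 11/2 + 11/1 = 83711/2520.

83711/2520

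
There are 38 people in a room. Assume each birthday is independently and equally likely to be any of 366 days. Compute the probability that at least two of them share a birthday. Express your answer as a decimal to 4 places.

0.8633

It's easier to compute the probability that all 38 are distinct.
P(all distinct) = 366/366 · 365/366 · ··· · 329/366 ≈ 0.1367.
So the probability of at least one match is 1 − 0.1367 = 0.8633.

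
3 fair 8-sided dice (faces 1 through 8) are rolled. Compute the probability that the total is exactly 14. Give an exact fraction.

3/32

There are 8^3 = 512 equally likely outcomes.
The number of ordered 3-tuples from {1,…,8} summing to 14 is 48.
P(sum = 14) = 48/512 = 3/32.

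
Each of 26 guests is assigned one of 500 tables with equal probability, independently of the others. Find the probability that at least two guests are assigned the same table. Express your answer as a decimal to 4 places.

It's easier to compute the probability that all 26 are distinct.
P(all distinct) = 500/500 · 499/500 · ··· · 475/500 ≈ 0.5162.
So the probability of at least one match is 1 − 0.5162 = 0.4838.

0.4838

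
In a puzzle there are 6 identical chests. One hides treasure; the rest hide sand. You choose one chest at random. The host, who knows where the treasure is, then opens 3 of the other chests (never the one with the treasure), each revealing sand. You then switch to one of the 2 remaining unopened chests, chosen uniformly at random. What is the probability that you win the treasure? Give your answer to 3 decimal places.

Your original chest holds the treasure with probability 1/6, so the other 5 collectively hold it with probability 5/6.
The host can always find 3 empty chests to open, so the reveals don't change that 5/6; it is now spread over the 2 remaining unopened chests.
P(win by switching) = (5/6) · (1/2) = 5/12 ≈ 0.417.

0.417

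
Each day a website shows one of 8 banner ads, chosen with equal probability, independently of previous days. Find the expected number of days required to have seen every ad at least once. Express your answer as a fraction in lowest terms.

After i distinct types are collected, each trial gives a new one with probability (8−i)/8, so the expected wait for the next new type is 8/(8−i).
E = 8/8 + 8/7 + 8/6 + 8/5 + 8/4 + 8/3 + 8/2 + 8/1 = 761/35.

761/35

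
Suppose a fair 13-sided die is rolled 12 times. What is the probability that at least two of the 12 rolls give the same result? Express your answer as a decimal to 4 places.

0.9997

P(all 12 different) = 13/13 · 12/13 · ··· · 2/13 ≈ 0.0003.
P(at least two equal) = 1 − 0.0003 = 0.9997.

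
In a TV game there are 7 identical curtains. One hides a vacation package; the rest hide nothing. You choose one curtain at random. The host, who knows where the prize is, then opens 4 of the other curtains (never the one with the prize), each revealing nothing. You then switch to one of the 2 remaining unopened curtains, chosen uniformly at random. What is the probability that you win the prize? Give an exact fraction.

Your original curtain holds the prize with probability 1/7, so the other 6 collectively hold it with probability 6/7.
The host can always find 4 empty curtains to open, so the reveals don't change that 6/7; it is now spread over the 2 remaining unopened curtains.
P(win by switching) = (6/7) · (1/2) = 3/7.

3/7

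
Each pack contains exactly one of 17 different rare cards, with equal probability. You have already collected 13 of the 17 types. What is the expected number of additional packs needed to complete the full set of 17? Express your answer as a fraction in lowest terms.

Starting from 13 distinct types, each trial gives a new one with probability (17−i)/17 when i types are held, so the wait for the next new type is 17/(17−i).
E = 17/4 + 17/3 + 17/2 + 17/1 = 425/12.

425/12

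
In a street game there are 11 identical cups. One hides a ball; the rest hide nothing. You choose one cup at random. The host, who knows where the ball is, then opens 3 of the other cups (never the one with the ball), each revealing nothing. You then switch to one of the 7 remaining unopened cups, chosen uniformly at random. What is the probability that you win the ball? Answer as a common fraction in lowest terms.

10/77

Your original cup holds the ball with probability 1/11, so the other 10 collectively hold it with probability 10/11.
The host can always find 3 empty cups to open, so the reveals don't change that 10/11; it is now spread over the 7 remaining unopened cups.
P(win by switching) = (10/11) · (1/7) = 10/77.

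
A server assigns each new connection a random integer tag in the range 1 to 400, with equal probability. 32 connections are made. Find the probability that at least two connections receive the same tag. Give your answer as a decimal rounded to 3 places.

It's easier to compute the probability that all 32 are distinct.
P(all distinct) = 400/400 · 399/400 · ··· · 369/400 ≈ 0.280.
So the probability of at least one match is 1 − 0.280 = 0.720.

0.720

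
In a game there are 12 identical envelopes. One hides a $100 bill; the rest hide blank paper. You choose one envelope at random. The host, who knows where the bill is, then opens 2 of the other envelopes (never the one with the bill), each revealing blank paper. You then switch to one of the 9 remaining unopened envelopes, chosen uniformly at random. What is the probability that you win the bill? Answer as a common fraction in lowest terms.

11/108

Your original envelope holds the bill with probability 1/12, so the other 11 collectively hold it with probability 11/12.
The host can always find 2 empty envelopes to open, so the reveals don't change that 11/12; it is now spread over the 9 remaining unopened envelopes.
P(win by switching) = (11/12) · (1/9) = 11/108.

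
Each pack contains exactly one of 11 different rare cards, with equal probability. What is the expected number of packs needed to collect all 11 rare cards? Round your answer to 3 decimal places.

33.219

After i distinct types are collected, each trial gives a new one with probability (11−i)/11, so the expected wait for the next new type is 11/(11−i).
E = 11/11 + 11/10 + 11/9 + 11/8 + 11/7 + 11/6 + 11/5 + 11/4 + 11/3 + 11/2 + 11/1 = 83711/2520 ≈ 33.219.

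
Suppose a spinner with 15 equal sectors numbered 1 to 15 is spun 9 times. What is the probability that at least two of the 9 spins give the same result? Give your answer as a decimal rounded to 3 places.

P(all 9 different) = 15/15 · 14/15 · ··· · 7/15 ≈ 0.047.
P(at least two equal) = 1 − 0.047 = 0.953.

0.953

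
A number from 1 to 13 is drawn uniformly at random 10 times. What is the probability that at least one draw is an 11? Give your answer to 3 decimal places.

P(no draw is an 11) = (12/13)^10 ≈ 0.449.
P(at least one) = 1 − 0.449 = 0.551.

0.551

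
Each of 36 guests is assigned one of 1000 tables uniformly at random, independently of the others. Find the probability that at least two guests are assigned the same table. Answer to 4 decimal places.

It's easier to compute the probability that all 36 are distinct.
P(all distinct) = 1000/1000 · 999/1000 · ··· · 965/1000 ≈ 0.5286.
So the probability of at least one match is 1 − 0.5286 = 0.4714.

0.4714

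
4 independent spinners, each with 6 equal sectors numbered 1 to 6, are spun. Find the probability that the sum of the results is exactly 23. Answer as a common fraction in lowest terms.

1/324

There are 6^4 = 1296 equally likely outcomes.
The number of ordered 4-tuples from {1,…,6} summing to 23 is 4.
P(sum = 23) = 4/1296 = 1/324.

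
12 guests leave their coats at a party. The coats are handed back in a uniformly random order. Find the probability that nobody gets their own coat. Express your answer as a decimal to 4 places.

This is the derangement probability: permutations of 12 with no fixed point.
D(12) = 12! · (1 − 1/1! + 1/2! − ··· + (−1)^12/12!) = 176214841.
P = 176214841/479001600 = 16019531/43545600 ≈ 0.3679.

0.3679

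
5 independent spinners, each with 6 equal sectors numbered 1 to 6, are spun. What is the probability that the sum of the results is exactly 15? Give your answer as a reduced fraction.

There are 6^5 = 7776 equally likely outcomes.
The number of ordered 5-tuples from {1,…,6} summing to 15 is 651.
P(sum = 15) = 651/7776 = 217/2592.

217/2592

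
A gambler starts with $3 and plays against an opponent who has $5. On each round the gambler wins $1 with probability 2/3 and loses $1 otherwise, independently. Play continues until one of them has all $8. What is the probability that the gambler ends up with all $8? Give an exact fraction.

Let r = q/p = (1/3)/(2/3) = 1/2. The recurrence P(i) = p·P(i+1) + q·P(i−1) with P(0)=0, P(8)=1 gives P(i) = (1 − r^i)/(1 − r^8).
P(3) = (1 − (1/2)^3) / (1 − (1/2)^8) = 224/255.

224/255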